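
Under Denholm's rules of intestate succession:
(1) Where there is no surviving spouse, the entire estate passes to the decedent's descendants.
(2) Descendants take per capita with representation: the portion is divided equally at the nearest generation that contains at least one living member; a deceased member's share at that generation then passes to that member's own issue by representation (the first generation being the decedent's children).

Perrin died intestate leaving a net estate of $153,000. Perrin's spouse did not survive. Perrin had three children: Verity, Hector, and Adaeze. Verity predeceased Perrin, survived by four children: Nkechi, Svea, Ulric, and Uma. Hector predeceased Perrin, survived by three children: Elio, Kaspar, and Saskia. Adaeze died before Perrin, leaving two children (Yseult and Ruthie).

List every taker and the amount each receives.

The entire $153,000 passes to the descendants.
No child survives, so the initial division is made at the grandchildren's generation.
That amount ($153,000) is divided into 9 shares of $17,000: Nkechi, Svea, Ulric, Uma, Elio, Kaspar, Saskia, Yseult, and Ruthie each take $17,000.

Nkechi: $17,000; Svea: $17,000; Ulric: $17,000; Uma: $17,000; Elio: $17,000; Kaspar: $17,000; Saskia: $17,000; Yseult: $17,000; Ruthie: $17,000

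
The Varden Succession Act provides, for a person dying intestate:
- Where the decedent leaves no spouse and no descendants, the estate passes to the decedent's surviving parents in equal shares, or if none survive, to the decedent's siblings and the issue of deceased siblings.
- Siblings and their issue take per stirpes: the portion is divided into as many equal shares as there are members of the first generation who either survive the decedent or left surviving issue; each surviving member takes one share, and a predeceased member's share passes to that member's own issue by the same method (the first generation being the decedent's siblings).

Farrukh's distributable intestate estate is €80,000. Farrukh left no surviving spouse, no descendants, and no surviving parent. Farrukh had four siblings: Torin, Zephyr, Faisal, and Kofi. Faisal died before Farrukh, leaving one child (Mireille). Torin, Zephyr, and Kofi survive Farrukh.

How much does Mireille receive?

The entire €80,000 passes to the siblings and their issue.
That amount (€80,000) is divided into 4 shares of €20,000: Torin, Zephyr, and Kofi each take €20,000; Faisal's €20,000 share passes to Faisal's issue.
Faisal's share (€20,000) passes entirely to Mireille.

Mireille receives €20,000.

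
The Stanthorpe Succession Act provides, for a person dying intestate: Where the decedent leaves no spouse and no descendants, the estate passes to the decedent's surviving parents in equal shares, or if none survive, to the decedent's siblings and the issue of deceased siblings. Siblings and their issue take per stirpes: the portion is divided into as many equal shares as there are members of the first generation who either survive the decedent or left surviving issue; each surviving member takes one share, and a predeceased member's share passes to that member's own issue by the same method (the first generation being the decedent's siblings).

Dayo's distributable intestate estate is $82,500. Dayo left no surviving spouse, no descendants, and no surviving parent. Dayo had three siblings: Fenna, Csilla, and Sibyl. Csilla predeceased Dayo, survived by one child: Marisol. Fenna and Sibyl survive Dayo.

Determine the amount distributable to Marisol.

The entire $82,500 passes to the siblings and their issue.
That amount ($82,500) is divided into 3 shares of $27,500: Fenna and Sibyl each take $27,500; Csilla's $27,500 share passes to Csilla's issue.
Csilla's share ($27,500) passes entirely to Marisol.

Marisol receives $27,500.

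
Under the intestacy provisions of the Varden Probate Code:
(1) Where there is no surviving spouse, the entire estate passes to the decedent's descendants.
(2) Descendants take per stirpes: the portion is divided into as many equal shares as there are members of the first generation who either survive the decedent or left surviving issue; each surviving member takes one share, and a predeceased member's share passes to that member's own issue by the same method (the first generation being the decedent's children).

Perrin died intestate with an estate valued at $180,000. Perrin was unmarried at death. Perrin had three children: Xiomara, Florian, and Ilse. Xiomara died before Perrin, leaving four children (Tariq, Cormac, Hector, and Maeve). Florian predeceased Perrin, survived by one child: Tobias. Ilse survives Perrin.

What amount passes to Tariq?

The entire $180,000 passes to the descendants.
That amount ($180,000) is divided into 3 shares of $60,000: Ilse takes $60,000; Xiomara's $60,000 share passes to Xiomara's issue; Florian's $60,000 share passes to Florian's issue.
Xiomara's share ($60,000) is divided into 4 shares of $15,000: Tariq, Cormac, Hector, and Maeve each take $15,000.
Florian's share ($60,000) passes entirely to Tobias.

Tariq receives $15,000.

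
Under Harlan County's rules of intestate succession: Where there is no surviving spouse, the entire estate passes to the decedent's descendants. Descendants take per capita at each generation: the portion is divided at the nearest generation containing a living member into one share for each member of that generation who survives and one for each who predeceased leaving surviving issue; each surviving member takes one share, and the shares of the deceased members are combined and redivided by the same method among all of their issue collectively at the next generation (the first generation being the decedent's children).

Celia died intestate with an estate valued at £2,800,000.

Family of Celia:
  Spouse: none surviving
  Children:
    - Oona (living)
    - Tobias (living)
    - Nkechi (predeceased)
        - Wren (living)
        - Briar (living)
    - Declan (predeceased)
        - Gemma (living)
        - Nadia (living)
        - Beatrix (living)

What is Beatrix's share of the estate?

Beatrix receives £280,000.

The entire £2,800,000 passes to the descendants.
That amount (£2,800,000) is divided at the children's generation into 4 shares of £700,000. Oona and Tobias each take £700,000. The 2 shares of the deceased (Nkechi and Declan) are combined into a pool of £1,400,000.
That pool (£1,400,000) is divided at the grandchildren's generation equally among Wren, Briar, Gemma, Nadia, and Beatrix: £280,000 each.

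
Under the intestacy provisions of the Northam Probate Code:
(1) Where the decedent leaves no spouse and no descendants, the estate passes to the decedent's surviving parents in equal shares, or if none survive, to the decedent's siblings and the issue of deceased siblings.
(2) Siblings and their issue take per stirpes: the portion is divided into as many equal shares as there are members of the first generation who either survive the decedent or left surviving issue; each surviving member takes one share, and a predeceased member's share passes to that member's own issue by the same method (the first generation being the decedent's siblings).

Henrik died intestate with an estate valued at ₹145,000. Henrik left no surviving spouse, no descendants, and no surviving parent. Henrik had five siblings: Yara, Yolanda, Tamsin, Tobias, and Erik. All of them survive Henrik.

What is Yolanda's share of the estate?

Yolanda receives ₹29,000.

The entire ₹145,000 passes to the siblings and their issue.
That amount (₹145,000) is divided into 5 shares of ₹29,000: Yara, Yolanda, Tamsin, Tobias, and Erik each take ₹29,000.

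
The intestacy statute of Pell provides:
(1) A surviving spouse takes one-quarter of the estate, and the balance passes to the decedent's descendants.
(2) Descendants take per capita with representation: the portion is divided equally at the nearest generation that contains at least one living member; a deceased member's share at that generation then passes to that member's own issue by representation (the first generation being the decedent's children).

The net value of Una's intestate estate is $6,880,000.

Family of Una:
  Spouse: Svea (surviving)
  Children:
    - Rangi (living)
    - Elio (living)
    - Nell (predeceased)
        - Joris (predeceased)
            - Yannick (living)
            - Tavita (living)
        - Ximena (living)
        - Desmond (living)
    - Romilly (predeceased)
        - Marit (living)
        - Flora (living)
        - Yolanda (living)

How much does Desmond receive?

Desmond receives $430,000.

Svea takes one-quarter of $6,880,000 = $1,720,000. The remaining $5,160,000 passes to the descendants.
The descendants' portion ($5,160,000) is divided into 4 shares of $1,290,000: Rangi and Elio each take $1,290,000; Nell's $1,290,000 share passes to Nell's issue; Romilly's $1,290,000 share passes to Romilly's issue.
Nell's share ($1,290,000) is divided into 3 shares of $430,000: Ximena and Desmond each take $430,000; Joris's $430,000 share passes to Joris's issue.
Joris's share ($430,000) is divided into 2 shares of $215,000: Yannick and Tavita each take $215,000.
Romilly's share ($1,290,000) is divided into 3 shares of $430,000: Marit, Flora, and Yolanda each take $430,000.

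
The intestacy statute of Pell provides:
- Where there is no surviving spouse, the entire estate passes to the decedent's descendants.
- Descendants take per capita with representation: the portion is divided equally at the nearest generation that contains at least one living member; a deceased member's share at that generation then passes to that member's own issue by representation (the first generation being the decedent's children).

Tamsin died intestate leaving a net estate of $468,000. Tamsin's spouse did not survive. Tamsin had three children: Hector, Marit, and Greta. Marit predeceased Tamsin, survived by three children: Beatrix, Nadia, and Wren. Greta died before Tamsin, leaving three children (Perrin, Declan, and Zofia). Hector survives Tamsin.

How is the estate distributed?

The entire $468,000 passes to the descendants.
That amount ($468,000) is divided into 3 shares of $156,000: Hector takes $156,000; Marit's $156,000 share passes to Marit's issue; Greta's $156,000 share passes to Greta's issue.
Marit's share ($156,000) is divided into 3 shares of $52,000: Beatrix, Nadia, and Wren each take $52,000.
Greta's share ($156,000) is divided into 3 shares of $52,000: Perrin, Declan, and Zofia each take $52,000.

Hector: $156,000; Beatrix: $52,000; Nadia: $52,000; Wren: $52,000; Perrin: $52,000; Declan: $52,000; Zofia: $52,000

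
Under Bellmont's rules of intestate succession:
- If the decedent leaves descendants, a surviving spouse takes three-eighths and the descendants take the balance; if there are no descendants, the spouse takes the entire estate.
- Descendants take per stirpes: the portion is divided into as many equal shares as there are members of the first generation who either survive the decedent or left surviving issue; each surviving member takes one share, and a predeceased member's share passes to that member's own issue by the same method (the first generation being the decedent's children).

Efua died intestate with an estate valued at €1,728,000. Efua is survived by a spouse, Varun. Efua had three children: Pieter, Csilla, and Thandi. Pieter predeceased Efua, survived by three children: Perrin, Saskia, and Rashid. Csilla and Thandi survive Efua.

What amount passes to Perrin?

Perrin receives €120,000.

Varun takes three-eighths of €1,728,000 = €648,000. The remaining €1,080,000 passes to the descendants.
The descendants' portion (€1,080,000) is divided into 3 shares of €360,000: Csilla and Thandi each take €360,000; Pieter's €360,000 share passes to Pieter's issue.
Pieter's share (€360,000) is divided into 3 shares of €120,000: Perrin, Saskia, and Rashid each take €120,000.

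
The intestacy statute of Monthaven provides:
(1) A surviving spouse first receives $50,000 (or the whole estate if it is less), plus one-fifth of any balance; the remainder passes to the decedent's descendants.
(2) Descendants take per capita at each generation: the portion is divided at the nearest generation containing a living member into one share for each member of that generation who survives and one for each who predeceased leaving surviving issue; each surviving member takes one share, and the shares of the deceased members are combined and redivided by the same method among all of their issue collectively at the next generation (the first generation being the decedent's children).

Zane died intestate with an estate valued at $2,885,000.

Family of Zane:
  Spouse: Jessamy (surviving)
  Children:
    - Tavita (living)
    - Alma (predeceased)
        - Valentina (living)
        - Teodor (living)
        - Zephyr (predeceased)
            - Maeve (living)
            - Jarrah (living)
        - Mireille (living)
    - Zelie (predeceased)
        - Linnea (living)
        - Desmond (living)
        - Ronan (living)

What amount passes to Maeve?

Maeve receives $108,000.

Jessamy first takes $50,000, leaving a balance of $2,835,000. Jessamy then takes one-fifth of the balance ($567,000), for a total of $617,000. The remaining $2,268,000 passes to the descendants.
The descendants' portion ($2,268,000) is divided at the children's generation into 3 shares of $756,000. Tavita takes $756,000. The 2 shares of the deceased (Alma and Zelie) are combined into a pool of $1,512,000.
That pool ($1,512,000) is divided at the grandchildren's generation into 7 shares of $216,000. Valentina, Teodor, Mireille, Linnea, Desmond, and Ronan each take $216,000. The remaining share for the deceased Zephyr ($216,000) is carried to the next generation.
That pool ($216,000) is divided at the great-grandchildren's generation equally among Maeve and Jarrah: $108,000 each.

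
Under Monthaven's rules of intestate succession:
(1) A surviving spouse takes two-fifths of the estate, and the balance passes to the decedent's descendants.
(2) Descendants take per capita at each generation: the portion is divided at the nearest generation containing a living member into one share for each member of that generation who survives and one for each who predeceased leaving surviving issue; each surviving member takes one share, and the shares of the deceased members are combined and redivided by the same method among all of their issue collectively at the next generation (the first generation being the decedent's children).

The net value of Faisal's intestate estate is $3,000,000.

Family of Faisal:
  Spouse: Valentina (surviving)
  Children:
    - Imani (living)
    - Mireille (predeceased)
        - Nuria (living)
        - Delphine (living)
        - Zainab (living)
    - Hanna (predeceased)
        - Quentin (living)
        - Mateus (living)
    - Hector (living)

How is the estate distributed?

Valentina takes two-fifths of $3,000,000 = $1,200,000. The remaining $1,800,000 passes to the descendants.
The descendants' portion ($1,800,000) is divided at the children's generation into 4 shares of $450,000. Imani and Hector each take $450,000. The 2 shares of the deceased (Mireille and Hanna) are combined into a pool of $900,000.
That pool ($900,000) is divided at the grandchildren's generation equally among Nuria, Delphine, Zainab, Quentin, and Mateus: $180,000 each.

Valentina: $1,200,000; Imani: $450,000; Nuria: $180,000; Delphine: $180,000; Zainab: $180,000; Quentin: $180,000; Mateus: $180,000; Hector: $450,000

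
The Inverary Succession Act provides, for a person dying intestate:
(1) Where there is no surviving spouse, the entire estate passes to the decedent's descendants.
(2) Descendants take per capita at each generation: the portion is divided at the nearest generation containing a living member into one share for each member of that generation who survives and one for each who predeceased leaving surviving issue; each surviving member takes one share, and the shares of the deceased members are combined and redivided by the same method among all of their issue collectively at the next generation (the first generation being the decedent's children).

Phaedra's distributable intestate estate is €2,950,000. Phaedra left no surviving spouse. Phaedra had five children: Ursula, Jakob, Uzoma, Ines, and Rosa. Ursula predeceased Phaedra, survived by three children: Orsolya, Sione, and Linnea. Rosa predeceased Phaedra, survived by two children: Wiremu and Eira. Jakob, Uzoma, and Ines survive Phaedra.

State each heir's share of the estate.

Orsolya: €236,000; Sione: €236,000; Linnea: €236,000; Jakob: €590,000; Uzoma: €590,000; Ines: €590,000; Wiremu: €236,000; Eira: €236,000

The entire €2,950,000 passes to the descendants.
That amount (€2,950,000) is divided at the children's generation into 5 shares of €590,000. Jakob, Uzoma, and Ines each take €590,000. The 2 shares of the deceased (Ursula and Rosa) are combined into a pool of €1,180,000.
That pool (€1,180,000) is divided at the grandchildren's generation equally among Orsolya, Sione, Linnea, Wiremu, and Eira: €236,000 each.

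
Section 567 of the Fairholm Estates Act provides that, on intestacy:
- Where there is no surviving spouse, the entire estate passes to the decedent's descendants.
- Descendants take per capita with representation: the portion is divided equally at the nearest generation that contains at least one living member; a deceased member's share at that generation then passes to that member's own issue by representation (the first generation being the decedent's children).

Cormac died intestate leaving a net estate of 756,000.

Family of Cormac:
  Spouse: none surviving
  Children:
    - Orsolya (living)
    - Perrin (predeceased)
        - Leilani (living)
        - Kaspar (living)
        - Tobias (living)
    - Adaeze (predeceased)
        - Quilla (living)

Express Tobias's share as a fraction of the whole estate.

The entire 756,000 passes to the descendants.
That amount (756,000) is divided into 3 shares of 252,000: Orsolya takes 252,000; Perrin's 252,000 share passes to Perrin's issue; Adaeze's 252,000 share passes to Adaeze's issue.
Perrin's share (252,000) is divided into 3 shares of 84,000: Leilani, Kaspar, and Tobias each take 84,000.
Adaeze's share (252,000) passes entirely to Quilla.

Tobias receives 1/9 of the estate.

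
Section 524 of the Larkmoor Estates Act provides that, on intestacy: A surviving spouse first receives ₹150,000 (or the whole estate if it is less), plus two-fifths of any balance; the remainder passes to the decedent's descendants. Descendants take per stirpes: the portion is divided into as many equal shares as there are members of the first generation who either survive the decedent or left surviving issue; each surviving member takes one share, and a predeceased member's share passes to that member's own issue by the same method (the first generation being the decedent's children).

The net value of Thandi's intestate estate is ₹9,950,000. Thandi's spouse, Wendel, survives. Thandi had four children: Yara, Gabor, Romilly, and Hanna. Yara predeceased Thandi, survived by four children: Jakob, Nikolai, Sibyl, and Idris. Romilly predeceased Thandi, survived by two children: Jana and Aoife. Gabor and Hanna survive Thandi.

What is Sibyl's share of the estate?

Sibyl receives ₹367,500.

Wendel first takes ₹150,000, leaving a balance of ₹9,800,000. Wendel then takes two-fifths of the balance (₹3,920,000), for a total of ₹4,070,000. The remaining ₹5,880,000 passes to the descendants.
The descendants' portion (₹5,880,000) is divided into 4 shares of ₹1,470,000: Gabor and Hanna each take ₹1,470,000; Yara's ₹1,470,000 share passes to Yara's issue; Romilly's ₹1,470,000 share passes to Romilly's issue.
Yara's share (₹1,470,000) is divided into 4 shares of ₹367,500: Jakob, Nikolai, Sibyl, and Idris each take ₹367,500.
Romilly's share (₹1,470,000) is divided into 2 shares of ₹735,000: Jana and Aoife each take ₹735,000.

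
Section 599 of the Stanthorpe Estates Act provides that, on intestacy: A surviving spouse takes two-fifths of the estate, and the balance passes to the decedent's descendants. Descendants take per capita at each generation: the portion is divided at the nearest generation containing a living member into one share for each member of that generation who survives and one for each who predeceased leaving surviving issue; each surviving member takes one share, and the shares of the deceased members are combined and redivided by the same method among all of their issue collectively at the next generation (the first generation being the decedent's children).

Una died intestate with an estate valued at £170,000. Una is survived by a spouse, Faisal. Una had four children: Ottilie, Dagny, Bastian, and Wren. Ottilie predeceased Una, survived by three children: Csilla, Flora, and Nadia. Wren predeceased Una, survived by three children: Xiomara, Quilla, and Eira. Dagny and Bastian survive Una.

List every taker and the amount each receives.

Faisal: £68,000; Csilla: £8,500; Flora: £8,500; Nadia: £8,500; Dagny: £25,500; Bastian: £25,500; Xiomara: £8,500; Quilla: £8,500; Eira: £8,500

Faisal takes two-fifths of £170,000 = £68,000. The remaining £102,000 passes to the descendants.
The descendants' portion (£102,000) is divided at the children's generation into 4 shares of £25,500. Dagny and Bastian each take £25,500. The 2 shares of the deceased (Ottilie and Wren) are combined into a pool of £51,000.
That pool (£51,000) is divided at the grandchildren's generation equally among Csilla, Flora, Nadia, Xiomara, Quilla, and Eira: £8,500 each.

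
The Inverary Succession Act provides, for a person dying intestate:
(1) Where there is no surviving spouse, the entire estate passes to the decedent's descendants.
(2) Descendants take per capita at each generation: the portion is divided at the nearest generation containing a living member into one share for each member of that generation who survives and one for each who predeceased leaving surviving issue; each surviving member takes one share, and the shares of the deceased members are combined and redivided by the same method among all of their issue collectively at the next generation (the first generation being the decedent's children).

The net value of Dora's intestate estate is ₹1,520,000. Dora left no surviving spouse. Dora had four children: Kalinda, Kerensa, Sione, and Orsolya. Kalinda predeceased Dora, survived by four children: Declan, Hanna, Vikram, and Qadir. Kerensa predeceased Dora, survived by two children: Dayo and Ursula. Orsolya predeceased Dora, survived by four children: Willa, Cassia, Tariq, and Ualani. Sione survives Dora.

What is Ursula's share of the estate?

The entire ₹1,520,000 passes to the descendants.
That amount (₹1,520,000) is divided at the children's generation into 4 shares of ₹380,000. Sione takes ₹380,000. The 3 shares of the deceased (Kalinda, Kerensa, and Orsolya) are combined into a pool of ₹1,140,000.
That pool (₹1,140,000) is divided at the grandchildren's generation equally among Declan, Hanna, Vikram, Qadir, Dayo, Ursula, Willa, Cassia, Tariq, and Ualani: ₹114,000 each.

Ursula receives ₹114,000.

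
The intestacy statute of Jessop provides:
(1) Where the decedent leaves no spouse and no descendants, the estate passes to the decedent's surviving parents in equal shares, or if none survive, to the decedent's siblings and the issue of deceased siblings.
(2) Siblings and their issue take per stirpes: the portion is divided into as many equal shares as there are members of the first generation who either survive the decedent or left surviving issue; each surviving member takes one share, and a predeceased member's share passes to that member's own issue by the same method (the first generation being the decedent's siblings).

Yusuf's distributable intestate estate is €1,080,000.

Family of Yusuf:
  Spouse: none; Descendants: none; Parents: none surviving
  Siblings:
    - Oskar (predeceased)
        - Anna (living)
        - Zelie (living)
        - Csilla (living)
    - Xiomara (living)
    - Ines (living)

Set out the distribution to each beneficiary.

The entire €1,080,000 passes to the siblings and their issue.
That amount (€1,080,000) is divided into 3 shares of €360,000: Xiomara and Ines each take €360,000; Oskar's €360,000 share passes to Oskar's issue.
Oskar's share (€360,000) is divided into 3 shares of €120,000: Anna, Zelie, and Csilla each take €120,000.

Anna: €120,000; Zelie: €120,000; Csilla: €120,000; Xiomara: €360,000; Ines: €360,000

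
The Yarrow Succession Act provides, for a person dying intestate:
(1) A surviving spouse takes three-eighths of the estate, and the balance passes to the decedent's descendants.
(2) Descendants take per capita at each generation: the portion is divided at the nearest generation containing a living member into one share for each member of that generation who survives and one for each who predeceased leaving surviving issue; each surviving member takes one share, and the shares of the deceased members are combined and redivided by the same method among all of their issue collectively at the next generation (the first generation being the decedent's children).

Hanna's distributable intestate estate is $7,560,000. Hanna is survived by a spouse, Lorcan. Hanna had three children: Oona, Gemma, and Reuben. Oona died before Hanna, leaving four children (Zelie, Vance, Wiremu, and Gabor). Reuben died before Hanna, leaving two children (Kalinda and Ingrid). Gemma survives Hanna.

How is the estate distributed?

Lorcan takes three-eighths of $7,560,000 = $2,835,000. The remaining $4,725,000 passes to the descendants.
The descendants' portion ($4,725,000) is divided at the children's generation into 3 shares of $1,575,000. Gemma takes $1,575,000. The 2 shares of the deceased (Oona and Reuben) are combined into a pool of $3,150,000.
That pool ($3,150,000) is divided at the grandchildren's generation equally among Zelie, Vance, Wiremu, Gabor, Kalinda, and Ingrid: $525,000 each.

Lorcan: $2,835,000; Zelie: $525,000; Vance: $525,000; Wiremu: $525,000; Gabor: $525,000; Gemma: $1,575,000; Kalinda: $525,000; Ingrid: $525,000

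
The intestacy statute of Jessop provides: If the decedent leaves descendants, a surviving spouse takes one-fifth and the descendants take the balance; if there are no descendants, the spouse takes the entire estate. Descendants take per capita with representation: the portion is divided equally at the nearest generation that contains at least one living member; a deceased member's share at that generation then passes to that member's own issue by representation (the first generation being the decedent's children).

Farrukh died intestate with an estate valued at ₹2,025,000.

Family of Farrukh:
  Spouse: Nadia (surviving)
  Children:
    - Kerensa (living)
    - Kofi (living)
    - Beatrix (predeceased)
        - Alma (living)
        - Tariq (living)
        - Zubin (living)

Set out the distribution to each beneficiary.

Nadia: ₹405,000; Kerensa: ₹540,000; Kofi: ₹540,000; Alma: ₹180,000; Tariq: ₹180,000; Zubin: ₹180,000

Nadia takes one-fifth of ₹2,025,000 = ₹405,000. The remaining ₹1,620,000 passes to the descendants.
The descendants' portion (₹1,620,000) is divided into 3 shares of ₹540,000: Kerensa and Kofi each take ₹540,000; Beatrix's ₹540,000 share passes to Beatrix's issue.
Beatrix's share (₹540,000) is divided into 3 shares of ₹180,000: Alma, Tariq, and Zubin each take ₹180,000.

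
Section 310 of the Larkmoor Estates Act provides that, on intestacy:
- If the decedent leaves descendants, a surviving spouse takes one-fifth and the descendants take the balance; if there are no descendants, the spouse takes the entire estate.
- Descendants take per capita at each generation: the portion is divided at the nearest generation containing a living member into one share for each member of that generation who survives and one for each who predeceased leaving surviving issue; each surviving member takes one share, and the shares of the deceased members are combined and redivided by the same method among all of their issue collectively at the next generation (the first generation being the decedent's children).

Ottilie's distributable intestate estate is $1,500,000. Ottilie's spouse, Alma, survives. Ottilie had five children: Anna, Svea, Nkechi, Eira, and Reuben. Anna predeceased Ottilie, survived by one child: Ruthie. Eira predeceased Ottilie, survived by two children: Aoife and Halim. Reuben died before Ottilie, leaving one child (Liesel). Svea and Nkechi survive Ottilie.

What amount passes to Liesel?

Alma takes one-fifth of $1,500,000 = $300,000. The remaining $1,200,000 passes to the descendants.
The descendants' portion ($1,200,000) is divided at the children's generation into 5 shares of $240,000. Svea and Nkechi each take $240,000. The 3 shares of the deceased (Anna, Eira, and Reuben) are combined into a pool of $720,000.
That pool ($720,000) is divided at the grandchildren's generation equally among Ruthie, Aoife, Halim, and Liesel: $180,000 each.

Liesel receives $180,000.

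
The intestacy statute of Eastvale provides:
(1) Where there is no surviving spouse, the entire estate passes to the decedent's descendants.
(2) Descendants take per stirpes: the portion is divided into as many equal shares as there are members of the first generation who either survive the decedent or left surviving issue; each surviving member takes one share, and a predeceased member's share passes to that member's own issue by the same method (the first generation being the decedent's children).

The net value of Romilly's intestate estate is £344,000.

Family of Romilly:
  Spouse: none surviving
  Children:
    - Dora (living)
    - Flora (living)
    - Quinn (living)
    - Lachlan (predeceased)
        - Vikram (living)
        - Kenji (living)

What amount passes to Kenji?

Kenji receives £43,000.

The entire £344,000 passes to the descendants.
That amount (£344,000) is divided into 4 shares of £86,000: Dora, Flora, and Quinn each take £86,000; Lachlan's £86,000 share passes to Lachlan's issue.
Lachlan's share (£86,000) is divided into 2 shares of £43,000: Vikram and Kenji each take £43,000.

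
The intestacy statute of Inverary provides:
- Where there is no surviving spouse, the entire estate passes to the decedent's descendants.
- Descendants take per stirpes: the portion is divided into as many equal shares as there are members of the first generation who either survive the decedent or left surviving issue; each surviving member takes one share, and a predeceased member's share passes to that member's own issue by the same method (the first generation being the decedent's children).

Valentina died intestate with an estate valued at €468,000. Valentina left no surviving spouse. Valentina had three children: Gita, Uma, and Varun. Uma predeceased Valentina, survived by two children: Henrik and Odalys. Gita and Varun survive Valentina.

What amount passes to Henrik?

The entire €468,000 passes to the descendants.
That amount (€468,000) is divided into 3 shares of €156,000: Gita and Varun each take €156,000; Uma's €156,000 share passes to Uma's issue.
Uma's share (€156,000) is divided into 2 shares of €78,000: Henrik and Odalys each take €78,000.

Henrik receives €78,000.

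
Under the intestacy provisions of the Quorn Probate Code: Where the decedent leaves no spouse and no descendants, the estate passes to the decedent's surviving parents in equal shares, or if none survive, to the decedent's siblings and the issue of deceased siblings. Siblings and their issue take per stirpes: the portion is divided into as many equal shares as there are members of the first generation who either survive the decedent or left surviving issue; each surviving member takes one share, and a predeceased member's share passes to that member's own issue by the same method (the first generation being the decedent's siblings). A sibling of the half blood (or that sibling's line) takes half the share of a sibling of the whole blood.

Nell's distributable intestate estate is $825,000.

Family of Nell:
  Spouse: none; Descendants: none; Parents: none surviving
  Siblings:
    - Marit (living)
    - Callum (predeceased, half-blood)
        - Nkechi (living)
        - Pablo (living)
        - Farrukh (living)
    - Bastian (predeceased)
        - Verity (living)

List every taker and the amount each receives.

The entire $825,000 passes to the siblings and their issue.
Counting each half-blood sibling's line as half a unit, there are 5/2 units in $825,000, so one unit is $330,000. Whole-blood lines (Marit and Bastian) take $330,000 each; half-blood lines (Callum) take $165,000 each.
Callum's share ($165,000) is divided into 3 shares of $55,000: Nkechi, Pablo, and Farrukh each take $55,000.
Bastian's share ($330,000) passes entirely to Verity.

Marit: $330,000; Nkechi: $55,000; Pablo: $55,000; Farrukh: $55,000; Verity: $330,000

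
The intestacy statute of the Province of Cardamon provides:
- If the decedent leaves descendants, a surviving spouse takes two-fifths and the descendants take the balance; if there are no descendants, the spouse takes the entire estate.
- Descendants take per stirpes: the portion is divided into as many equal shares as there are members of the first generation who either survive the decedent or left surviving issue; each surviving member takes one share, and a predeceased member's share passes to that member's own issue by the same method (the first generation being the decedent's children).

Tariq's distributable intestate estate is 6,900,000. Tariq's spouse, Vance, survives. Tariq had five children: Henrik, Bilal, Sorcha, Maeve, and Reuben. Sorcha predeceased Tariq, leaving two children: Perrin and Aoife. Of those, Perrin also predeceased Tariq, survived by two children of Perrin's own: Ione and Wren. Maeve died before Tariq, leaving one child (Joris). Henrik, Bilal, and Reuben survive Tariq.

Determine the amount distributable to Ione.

Ione receives 207,000.

Vance takes two-fifths of 6,900,000 = 2,760,000. The remaining 4,140,000 passes to the descendants.
The descendants' portion (4,140,000) is divided into 5 shares of 828,000: Henrik, Bilal, and Reuben each take 828,000; Sorcha's 828,000 share passes to Sorcha's issue; Maeve's 828,000 share passes to Maeve's issue.
Sorcha's share (828,000) is divided into 2 shares of 414,000: Aoife takes 414,000; Perrin's 414,000 share passes to Perrin's issue.
Perrin's share (414,000) is divided into 2 shares of 207,000: Ione and Wren each take 207,000.
Maeve's share (828,000) passes entirely to Joris.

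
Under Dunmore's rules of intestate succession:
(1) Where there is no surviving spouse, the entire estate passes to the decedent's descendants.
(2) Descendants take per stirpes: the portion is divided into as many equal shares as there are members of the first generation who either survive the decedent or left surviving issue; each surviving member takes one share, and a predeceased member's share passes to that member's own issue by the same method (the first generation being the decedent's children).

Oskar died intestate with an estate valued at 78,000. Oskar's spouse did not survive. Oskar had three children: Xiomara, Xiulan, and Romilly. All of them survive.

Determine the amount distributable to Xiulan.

Xiulan receives 26,000.

The entire 78,000 passes to the descendants.
That amount (78,000) is divided into 3 shares of 26,000: Xiomara, Xiulan, and Romilly each take 26,000.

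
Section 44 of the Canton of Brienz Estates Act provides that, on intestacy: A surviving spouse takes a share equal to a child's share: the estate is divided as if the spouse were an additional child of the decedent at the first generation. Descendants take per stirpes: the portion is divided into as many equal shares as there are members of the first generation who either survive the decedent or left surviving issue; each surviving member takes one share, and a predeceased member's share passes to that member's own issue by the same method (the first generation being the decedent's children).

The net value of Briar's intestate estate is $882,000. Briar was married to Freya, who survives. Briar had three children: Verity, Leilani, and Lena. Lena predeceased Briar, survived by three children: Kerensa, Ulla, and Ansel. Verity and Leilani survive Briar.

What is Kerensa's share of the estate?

The spouse counts as an additional share at the children's level, so there are 4 primary shares of $220,500. Freya takes one such share ($220,500).
The children's combined portion ($661,500) is divided into 3 shares of $220,500: Verity and Leilani each take $220,500; Lena's $220,500 share passes to Lena's issue.
Lena's share ($220,500) is divided into 3 shares of $73,500: Kerensa, Ulla, and Ansel each take $73,500.

Kerensa receives $73,500.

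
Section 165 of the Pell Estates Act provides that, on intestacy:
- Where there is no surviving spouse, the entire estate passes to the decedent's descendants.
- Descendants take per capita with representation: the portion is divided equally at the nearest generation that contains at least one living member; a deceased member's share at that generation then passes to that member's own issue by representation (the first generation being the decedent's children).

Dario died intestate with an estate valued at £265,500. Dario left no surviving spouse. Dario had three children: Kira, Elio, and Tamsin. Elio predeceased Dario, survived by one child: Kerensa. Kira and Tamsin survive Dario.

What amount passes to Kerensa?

The entire £265,500 passes to the descendants.
That amount (£265,500) is divided into 3 shares of £88,500: Kira and Tamsin each take £88,500; Elio's £88,500 share passes to Elio's issue.
Elio's share (£88,500) passes entirely to Kerensa.

Kerensa receives £88,500.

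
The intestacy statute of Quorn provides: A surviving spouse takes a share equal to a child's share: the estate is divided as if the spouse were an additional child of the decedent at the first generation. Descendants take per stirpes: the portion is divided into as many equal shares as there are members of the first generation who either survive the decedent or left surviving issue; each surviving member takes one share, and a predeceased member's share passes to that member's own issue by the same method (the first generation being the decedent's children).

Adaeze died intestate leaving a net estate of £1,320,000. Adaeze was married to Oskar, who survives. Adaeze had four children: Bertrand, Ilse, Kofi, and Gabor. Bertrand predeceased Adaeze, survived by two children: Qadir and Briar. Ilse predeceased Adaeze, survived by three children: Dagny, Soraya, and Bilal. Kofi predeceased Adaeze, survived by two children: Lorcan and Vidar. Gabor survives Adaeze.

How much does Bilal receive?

Bilal receives £88,000.

The spouse counts as an additional share at the children's level, so there are 5 primary shares of £264,000. Oskar takes one such share (£264,000).
The children's combined portion (£1,056,000) is divided into 4 shares of £264,000: Gabor takes £264,000; Bertrand's £264,000 share passes to Bertrand's issue; Ilse's £264,000 share passes to Ilse's issue; Kofi's £264,000 share passes to Kofi's issue.
Bertrand's share (£264,000) is divided into 2 shares of £132,000: Qadir and Briar each take £132,000.
Ilse's share (£264,000) is divided into 3 shares of £88,000: Dagny, Soraya, and Bilal each take £88,000.
Kofi's share (£264,000) is divided into 2 shares of £132,000: Lorcan and Vidar each take £132,000.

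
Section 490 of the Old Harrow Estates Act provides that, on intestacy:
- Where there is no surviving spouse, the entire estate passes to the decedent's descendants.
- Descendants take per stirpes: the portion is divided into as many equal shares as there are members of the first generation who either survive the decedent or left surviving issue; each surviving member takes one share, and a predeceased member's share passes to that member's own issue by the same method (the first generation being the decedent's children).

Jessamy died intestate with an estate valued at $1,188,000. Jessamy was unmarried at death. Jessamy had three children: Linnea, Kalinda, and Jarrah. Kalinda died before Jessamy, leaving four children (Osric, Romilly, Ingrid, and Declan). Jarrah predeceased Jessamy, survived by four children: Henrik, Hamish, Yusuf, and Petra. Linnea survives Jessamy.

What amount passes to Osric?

The entire $1,188,000 passes to the descendants.
That amount ($1,188,000) is divided into 3 shares of $396,000: Linnea takes $396,000; Kalinda's $396,000 share passes to Kalinda's issue; Jarrah's $396,000 share passes to Jarrah's issue.
Kalinda's share ($396,000) is divided into 4 shares of $99,000: Osric, Romilly, Ingrid, and Declan each take $99,000.
Jarrah's share ($396,000) is divided into 4 shares of $99,000: Henrik, Hamish, Yusuf, and Petra each take $99,000.

Osric receives $99,000.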